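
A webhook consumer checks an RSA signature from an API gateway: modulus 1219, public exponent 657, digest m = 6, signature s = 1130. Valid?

s^2 ≡ 1130^2 = 1276900 ≡ 607
s^4 ≡ 607^2 = 368449 ≡ 311
s^8 ≡ 311^2 = 96721 ≡ 420
s^16 ≡ 420^2 = 176400 ≡ 864
s^32 ≡ 864^2 = 746496 ≡ 468
s^64 ≡ 468^2 = 219024 ≡ 823
s^128 ≡ 823^2 = 677329 ≡ 784
s^256 ≡ 784^2 = 614656 ≡ 280
s^512 ≡ 280^2 = 78400 ≡ 384
657 = 512 + 128 + 16 + 1, so s^657 ≡ 384·784·864·1130 ≡ 6 (mod 1219)
s^657 mod 1219 = 6 matches m.

yes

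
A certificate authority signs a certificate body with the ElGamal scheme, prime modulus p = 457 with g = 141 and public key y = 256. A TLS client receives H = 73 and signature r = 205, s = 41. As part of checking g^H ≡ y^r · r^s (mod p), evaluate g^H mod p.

438

Squares mod 457: 141^1≡141, 141^2≡230, 141^4≡345, 141^8≡205, 141^16≡438, 141^32≡361, 141^64≡76
73 = 64 + 8 + 1, so 141^73 ≡ 76·205·141 ≡ 438 (mod 457)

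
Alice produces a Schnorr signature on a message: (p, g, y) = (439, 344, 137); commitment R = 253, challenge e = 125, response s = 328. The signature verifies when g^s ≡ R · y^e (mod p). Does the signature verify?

g^s mod p:
Squares mod 439: 344^1≡344, 344^2≡245, 344^4≡321, 344^8≡315, 344^16≡11, 344^32≡121, 344^64≡154, 344^128≡10, 344^256≡100
328 = 256 + 64 + 8, so 344^328 ≡ 100·154·315 ≡ 50 (mod 439)
R · y^e mod p:
Squares mod 439: 137^1≡137, 137^2≡331, 137^4≡250, 137^8≡162, 137^16≡343, 137^32≡436, 137^64≡9
125 = 64 + 32 + 16 + 8 + 4 + 1, so 137^125 ≡ 9·436·343·162·250·137 ≡ 4 (mod 439)
253·4 = 1012 ≡ 134 (mod 439)
50 ≠ 134; the check fails.

does not verify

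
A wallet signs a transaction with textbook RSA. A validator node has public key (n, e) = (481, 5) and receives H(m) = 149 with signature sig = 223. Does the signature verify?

verifies

sig^2 ≡ 223^2 = 49729 ≡ 186
sig^4 ≡ 186^2 = 34596 ≡ 445
5 = 4 + 1, so sig^5 ≡ 445·223 ≡ 149 (mod 481)
sig^5 mod 481 = 149 matches H(m).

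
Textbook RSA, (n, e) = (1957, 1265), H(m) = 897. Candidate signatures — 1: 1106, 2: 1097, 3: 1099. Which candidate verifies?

3

Candidate 1: Squares mod 1957: 1106^1≡1106, 1106^2≡111, 1106^4≡579, 1106^8≡594, 1106^16≡576, 1106^32≡1043, 1106^64≡1714, 1106^128≡339, 1106^256≡1415, 1106^512≡214, 1106^1024≡785; 1265 = 1024 + 128 + 64 + 32 + 16 + 1, so 1106^1265 ≡ 785·339·1714·1043·576·1106 ≡ 1214 (mod 1957)
Candidate 2: Squares mod 1957: 1097^1≡1097, 1097^2≡1811, 1097^4≡1746, 1097^8≡1467, 1097^16≡1346, 1097^32≡1491, 1097^64≡1886, 1097^128≡1127, 1097^256≡36, 1097^512≡1296, 1097^1024≡510; 1265 = 1024 + 128 + 64 + 32 + 16 + 1, so 1097^1265 ≡ 510·1127·1886·1491·1346·1097 ≡ 808 (mod 1957)
Candidate 3: Squares mod 1957: 1099^1≡1099, 1099^2≡332, 1099^4≡632, 1099^8≡196, 1099^16≡1233, 1099^32≡1657, 1099^64≡1935, 1099^128≡484, 1099^256≡1373, 1099^512≡538, 1099^1024≡1765; 1265 = 1024 + 128 + 64 + 32 + 16 + 1, so 1099^1265 ≡ 1765·484·1935·1657·1233·1099 ≡ 897 (mod 1957)
  → matches H(m) = 897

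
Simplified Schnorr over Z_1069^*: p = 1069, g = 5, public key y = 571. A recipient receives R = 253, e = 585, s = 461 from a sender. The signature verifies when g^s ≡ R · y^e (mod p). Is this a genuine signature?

forged

g^s mod p:
Squares mod 1069: 5^1≡5, 5^2≡25, 5^4≡625, 5^8≡440, 5^16≡111, 5^32≡562, 5^64≡489, 5^128≡734, 5^256≡1049
461 = 256 + 128 + 64 + 8 + 4 + 1, so 5^461 ≡ 1049·734·489·440·625·5 ≡ 1033 (mod 1069)
R · y^e mod p:
Squares mod 1069: 571^1≡571, 571^2≡1065, 571^4≡16, 571^8≡256, 571^16≡327, 571^32≡29, 571^64≡841, 571^128≡672, 571^256≡466, 571^512≡149
585 = 512 + 64 + 8 + 1, so 571^585 ≡ 149·841·256·571 ≡ 906 (mod 1069)
253·906 = 229218 ≡ 452 (mod 1069)
1033 ≠ 452; the check fails.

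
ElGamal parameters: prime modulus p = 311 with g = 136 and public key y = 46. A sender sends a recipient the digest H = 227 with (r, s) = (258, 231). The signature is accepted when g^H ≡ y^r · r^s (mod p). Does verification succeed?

Left side g^H mod p:
Squares mod 311: 136^1≡136, 136^2≡147, 136^4≡150, 136^8≡108, 136^16≡157, 136^32≡80, 136^64≡180, 136^128≡56
227 = 128 + 64 + 32 + 2 + 1, so 136^227 ≡ 56·180·80·147·136 ≡ 153 (mod 311)
Right side y^r · r^s mod p:
Squares mod 311: 46^1≡46, 46^2≡250, 46^4≡300, 46^8≡121, 46^16≡24, 46^32≡265, 46^64≡250, 46^128≡300, 46^256≡121
258 = 256 + 2, so 46^258 ≡ 121·250 ≡ 83 (mod 311)
Squares mod 311: 258^1≡258, 258^2≡10, 258^4≡100, 258^8≡48, 258^16≡127, 258^32≡268, 258^64≡294, 258^128≡289
231 = 128 + 64 + 32 + 4 + 2 + 1, so 258^231 ≡ 289·294·268·100·10·258 ≡ 118 (mod 311)
83·118 = 9794 ≡ 153 (mod 311)
153 ≡ 153 (mod 311), so the signature is genuine.

passes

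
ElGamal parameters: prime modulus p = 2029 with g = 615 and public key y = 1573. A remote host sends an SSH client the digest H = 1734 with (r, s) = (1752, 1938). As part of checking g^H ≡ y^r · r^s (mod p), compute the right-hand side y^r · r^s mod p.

400

1573^1752 mod 2029 = 1685
1752^1938 mod 2029 = 801
y^r · r^s ≡ 1685·801 = 1349685 ≡ 400 (mod 2029)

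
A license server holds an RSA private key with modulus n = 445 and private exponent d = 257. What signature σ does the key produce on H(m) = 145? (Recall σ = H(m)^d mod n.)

315

(H(m))^2 ≡ 145^2 = 21025 ≡ 110
(H(m))^4 ≡ 110^2 = 12100 ≡ 85
(H(m))^8 ≡ 85^2 = 7225 ≡ 105
(H(m))^16 ≡ 105^2 = 11025 ≡ 345
(H(m))^32 ≡ 345^2 = 119025 ≡ 210
(H(m))^64 ≡ 210^2 = 44100 ≡ 45
(H(m))^128 ≡ 45^2 = 2025 ≡ 245
(H(m))^256 ≡ 245^2 = 60025 ≡ 395
257 = 256 + 1, so (H(m))^257 ≡ 395·145 ≡ 315 (mod 445)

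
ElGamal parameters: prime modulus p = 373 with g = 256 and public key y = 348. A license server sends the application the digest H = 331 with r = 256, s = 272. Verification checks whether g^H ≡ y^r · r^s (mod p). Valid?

no

Left side g^H mod p:
256^331 mod 373 = 220
Right side y^r · r^s mod p:
348^256 mod 373 = 253
256^272 mod 373 = 101
253·101 = 25553 ≡ 189 (mod 373)
220 ≠ 189, so verification fails.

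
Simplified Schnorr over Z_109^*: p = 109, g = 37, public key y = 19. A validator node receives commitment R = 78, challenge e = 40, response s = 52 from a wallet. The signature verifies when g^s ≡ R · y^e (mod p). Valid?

yes

g^s mod p:
37^52 mod 109 = 25
R · y^e mod p:
19^40 mod 109 = 66
78·66 = 5148 ≡ 25 (mod 109)
25 ≡ 25 (mod 109); signature holds.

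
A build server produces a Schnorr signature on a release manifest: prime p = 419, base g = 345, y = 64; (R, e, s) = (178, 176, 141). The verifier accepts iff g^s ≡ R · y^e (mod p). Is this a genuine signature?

forged

g^s mod p:
Squares mod 419: 345^1≡345, 345^2≡29, 345^4≡3, 345^8≡9, 345^16≡81, 345^32≡276, 345^64≡337, 345^128≡20
141 = 128 + 8 + 4 + 1, so 345^141 ≡ 20·9·3·345 ≡ 264 (mod 419)
R · y^e mod p:
Squares mod 419: 64^1≡64, 64^2≡325, 64^4≡37, 64^8≡112, 64^16≡393, 64^32≡257, 64^64≡266, 64^128≡364
176 = 128 + 32 + 16, so 64^176 ≡ 364·257·393 ≡ 47 (mod 419)
178·47 = 8366 ≡ 405 (mod 419)
264 ≠ 405; the check fails.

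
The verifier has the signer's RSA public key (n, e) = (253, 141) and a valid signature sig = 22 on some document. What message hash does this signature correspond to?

sig^2 ≡ 22^2 = 484 ≡ 231
sig^4 ≡ 231^2 = 53361 ≡ 231
sig^8 ≡ 231^2 = 53361 ≡ 231
sig^16 ≡ 231^2 = 53361 ≡ 231
sig^32 ≡ 231^2 = 53361 ≡ 231
sig^64 ≡ 231^2 = 53361 ≡ 231
sig^128 ≡ 231^2 = 53361 ≡ 231
141 = 128 + 8 + 4 + 1, so sig^141 ≡ 231·231·231·22 ≡ 22 (mod 253)

22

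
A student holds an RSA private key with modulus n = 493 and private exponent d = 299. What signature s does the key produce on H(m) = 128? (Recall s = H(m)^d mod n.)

423

(H(m))^2 ≡ 128^2 = 16384 ≡ 115
(H(m))^4 ≡ 115^2 = 13225 ≡ 407
(H(m))^8 ≡ 407^2 = 165649 ≡ 1
(H(m))^16 ≡ 1^2 = 1
(H(m))^32 ≡ 1^2 = 1
(H(m))^64 ≡ 1^2 = 1
(H(m))^128 ≡ 1^2 = 1
(H(m))^256 ≡ 1^2 = 1
299 = 256 + 32 + 8 + 2 + 1, so (H(m))^299 ≡ 1·1·1·115·128 ≡ 423 (mod 493)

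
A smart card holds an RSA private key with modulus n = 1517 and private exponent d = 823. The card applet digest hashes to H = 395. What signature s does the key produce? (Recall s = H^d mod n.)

95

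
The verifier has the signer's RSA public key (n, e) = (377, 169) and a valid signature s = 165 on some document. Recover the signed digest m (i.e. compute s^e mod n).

165

s^2 ≡ 165^2 = 27225 ≡ 81
s^4 ≡ 81^2 = 6561 ≡ 152
s^8 ≡ 152^2 = 23104 ≡ 107
s^16 ≡ 107^2 = 11449 ≡ 139
s^32 ≡ 139^2 = 19321 ≡ 94
s^64 ≡ 94^2 = 8836 ≡ 165
s^128 ≡ 165^2 = 27225 ≡ 81
169 = 128 + 32 + 8 + 1, so s^169 ≡ 81·94·107·165 ≡ 165 (mod 377)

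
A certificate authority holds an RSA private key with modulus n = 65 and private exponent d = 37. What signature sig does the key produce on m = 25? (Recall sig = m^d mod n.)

25

Squares mod 65: m^1≡25, m^2≡40, m^4≡40, m^8≡40, m^16≡40, m^32≡40
37 = 32 + 4 + 1, so m^37 ≡ 40·40·25 ≡ 25 (mod 65)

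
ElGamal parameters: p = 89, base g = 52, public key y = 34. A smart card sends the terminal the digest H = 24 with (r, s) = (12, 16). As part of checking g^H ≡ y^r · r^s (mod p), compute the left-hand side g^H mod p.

1

52^2 = 2704 ≡ 34
52^4 ≡ 34^2 = 1156 ≡ 88
52^8 ≡ 88^2 = 7744 ≡ 1
52^16 ≡ 1^2 = 1
24 = 16 + 8, so 52^24 ≡ 1·1 ≡ 1 (mod 89)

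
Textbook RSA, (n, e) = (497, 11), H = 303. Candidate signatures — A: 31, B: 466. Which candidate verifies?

Candidate A: 31^2 = 961 ≡ 464; 31^4 ≡ 464^2 = 215296 ≡ 95; 31^8 ≡ 95^2 = 9025 ≡ 79; 11 = 8 + 2 + 1, so 31^11 ≡ 79·464·31 ≡ 194 (mod 497)
Candidate B: 466^2 = 217156 ≡ 464; 466^4 ≡ 464^2 = 215296 ≡ 95; 466^8 ≡ 95^2 = 9025 ≡ 79; 11 = 8 + 2 + 1, so 466^11 ≡ 79·464·466 ≡ 303 (mod 497)
  → matches H = 303

B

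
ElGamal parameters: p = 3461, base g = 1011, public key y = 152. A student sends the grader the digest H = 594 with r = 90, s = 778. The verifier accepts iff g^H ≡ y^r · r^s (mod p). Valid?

yes

Left side g^H mod p:
Squares mod 3461: 1011^1≡1011, 1011^2≡1126, 1011^4≡1150, 1011^8≡398, 1011^16≡2659, 1011^32≡2919, 1011^64≡3040, 1011^128≡730, 1011^256≡3367, 1011^512≡1914
594 = 512 + 64 + 16 + 2, so 1011^594 ≡ 1914·3040·2659·1126 ≡ 383 (mod 3461)
Right side y^r · r^s mod p:
Squares mod 3461: 152^1≡152, 152^2≡2338, 152^4≡1325, 152^8≡898, 152^16≡3452, 152^32≡81, 152^64≡3100
90 = 64 + 16 + 8 + 2, so 152^90 ≡ 3100·3452·898·2338 ≡ 2817 (mod 3461)
Squares mod 3461: 90^1≡90, 90^2≡1178, 90^4≡3284, 90^8≡180, 90^16≡1251, 90^32≡629, 90^64≡1087, 90^128≡1368, 90^256≡2484, 90^512≡2754
778 = 512 + 256 + 8 + 2, so 90^778 ≡ 2754·2484·180·1178 ≡ 209 (mod 3461)
2817·209 = 588753 ≡ 383 (mod 3461)
383 ≡ 383 (mod 3461), so the signature is genuine.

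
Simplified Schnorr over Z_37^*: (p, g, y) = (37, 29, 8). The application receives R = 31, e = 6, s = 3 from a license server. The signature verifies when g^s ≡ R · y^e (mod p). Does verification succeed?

g^s mod p:
29^2 = 841 ≡ 27
3 = 2 + 1, so 29^3 ≡ 27·29 ≡ 6 (mod 37)
R · y^e mod p:
8^2 = 64 ≡ 27
8^4 ≡ 27^2 = 729 ≡ 26
6 = 4 + 2, so 8^6 ≡ 26·27 ≡ 36 (mod 37)
31·36 = 1116 ≡ 6 (mod 37)
6 ≡ 6 (mod 37); signature holds.

passes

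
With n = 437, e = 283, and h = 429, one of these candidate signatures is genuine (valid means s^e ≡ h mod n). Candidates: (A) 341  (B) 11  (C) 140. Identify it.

Candidate A: Squares mod 437: 341^1≡341, 341^2≡39, 341^4≡210, 341^8≡400, 341^16≡58, 341^32≡305, 341^64≡381, 341^128≡77, 341^256≡248; 283 = 256 + 16 + 8 + 2 + 1, so 341^283 ≡ 248·58·400·39·341 ≡ 37 (mod 437)
Candidate B: Squares mod 437: 11^1≡11, 11^2≡121, 11^4≡220, 11^8≡330, 11^16≡87, 11^32≡140, 11^64≡372, 11^128≡292, 11^256≡49; 283 = 256 + 16 + 8 + 2 + 1, so 11^283 ≡ 49·87·330·121·11 ≡ 429 (mod 437)
  → matches h = 429
Candidate C: Squares mod 437: 140^1≡140, 140^2≡372, 140^4≡292, 140^8≡49, 140^16≡216, 140^32≡334, 140^64≡121, 140^128≡220, 140^256≡330; 283 = 256 + 16 + 8 + 2 + 1, so 140^283 ≡ 330·216·49·372·140 ≡ 26 (mod 437)

B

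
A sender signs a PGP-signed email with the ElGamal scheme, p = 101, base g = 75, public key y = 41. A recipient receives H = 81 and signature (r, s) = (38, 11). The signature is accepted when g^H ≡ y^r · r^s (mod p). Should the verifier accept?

Left side g^H mod p:
Squares mod 101: 75^1≡75, 75^2≡70, 75^4≡52, 75^8≡78, 75^16≡24, 75^32≡71, 75^64≡92
81 = 64 + 16 + 1, so 75^81 ≡ 92·24·75 ≡ 61 (mod 101)
Right side y^r · r^s mod p:
Squares mod 101: 41^1≡41, 41^2≡65, 41^4≡84, 41^8≡87, 41^16≡95, 41^32≡36
38 = 32 + 4 + 2, so 41^38 ≡ 36·84·65 ≡ 14 (mod 101)
Squares mod 101: 38^1≡38, 38^2≡30, 38^4≡92, 38^8≡81
11 = 8 + 2 + 1, so 38^11 ≡ 81·30·38 ≡ 26 (mod 101)
14·26 = 364 ≡ 61 (mod 101)
61 ≡ 61 (mod 101), so the signature is genuine.

accept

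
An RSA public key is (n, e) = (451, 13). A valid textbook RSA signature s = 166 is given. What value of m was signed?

320

s^2 ≡ 166^2 = 27556 ≡ 45
s^4 ≡ 45^2 = 2025 ≡ 221
s^8 ≡ 221^2 = 48841 ≡ 133
13 = 8 + 4 + 1, so s^13 ≡ 133·221·166 ≡ 320 (mod 451)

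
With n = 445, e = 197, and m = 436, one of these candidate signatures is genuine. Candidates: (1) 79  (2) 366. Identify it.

Candidate 1: 79^2 = 6241 ≡ 11; 79^4 ≡ 11^2 = 121; 79^8 ≡ 121^2 = 14641 ≡ 401; 79^16 ≡ 401^2 = 160801 ≡ 156; 79^32 ≡ 156^2 = 24336 ≡ 306; 79^64 ≡ 306^2 = 93636 ≡ 186; 79^128 ≡ 186^2 = 34596 ≡ 331; 197 = 128 + 64 + 4 + 1, so 79^197 ≡ 331·186·121·79 ≡ 9 (mod 445)
Candidate 2: 366^2 = 133956 ≡ 11; 366^4 ≡ 11^2 = 121; 366^8 ≡ 121^2 = 14641 ≡ 401; 366^16 ≡ 401^2 = 160801 ≡ 156; 366^32 ≡ 156^2 = 24336 ≡ 306; 366^64 ≡ 306^2 = 93636 ≡ 186; 366^128 ≡ 186^2 = 34596 ≡ 331; 197 = 128 + 64 + 4 + 1, so 366^197 ≡ 331·186·121·366 ≡ 436 (mod 445)
  → matches m = 436

2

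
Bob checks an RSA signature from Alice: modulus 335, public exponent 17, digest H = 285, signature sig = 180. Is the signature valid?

sig^2 ≡ 180^2 = 32400 ≡ 240
sig^4 ≡ 240^2 = 57600 ≡ 315
sig^8 ≡ 315^2 = 99225 ≡ 65
sig^16 ≡ 65^2 = 4225 ≡ 205
17 = 16 + 1, so sig^17 ≡ 205·180 ≡ 50 (mod 335)
The recovered value 50 does not match the digest 285.

invalid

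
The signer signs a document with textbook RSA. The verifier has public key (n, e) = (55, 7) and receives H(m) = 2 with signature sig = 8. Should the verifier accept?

sig^2 ≡ 8^2 = 64 ≡ 9
sig^4 ≡ 9^2 = 81 ≡ 26
7 = 4 + 2 + 1, so sig^7 ≡ 26·9·8 ≡ 2 (mod 55)
Since 2 equals the digest 2, verification succeeds.

accept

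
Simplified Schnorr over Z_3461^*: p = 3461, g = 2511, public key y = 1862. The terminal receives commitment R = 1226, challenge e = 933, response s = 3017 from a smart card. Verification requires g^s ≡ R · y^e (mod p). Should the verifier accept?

g^s mod p:
2511^2 = 6305121 ≡ 2640
2511^4 ≡ 2640^2 = 6969600 ≡ 2607
2511^8 ≡ 2607^2 = 6796449 ≡ 2506
2511^16 ≡ 2506^2 = 6280036 ≡ 1782
2511^32 ≡ 1782^2 = 3175524 ≡ 1787
2511^64 ≡ 1787^2 = 3193369 ≡ 2327
2511^128 ≡ 2327^2 = 5414929 ≡ 1925
2511^256 ≡ 1925^2 = 3705625 ≡ 2355
2511^512 ≡ 2355^2 = 5546025 ≡ 1503
2511^1024 ≡ 1503^2 = 2259009 ≡ 2437
2511^2048 ≡ 2437^2 = 5938969 ≡ 3354
3017 = 2048 + 512 + 256 + 128 + 64 + 8 + 1, so 2511^3017 ≡ 3354·1503·2355·1925·2327·2506·2511 ≡ 1038 (mod 3461)
R · y^e mod p:
1862^2 = 3467044 ≡ 2583
1862^4 ≡ 2583^2 = 6671889 ≡ 2542
1862^8 ≡ 2542^2 = 6461764 ≡ 77
1862^16 ≡ 77^2 = 5929 ≡ 2468
1862^32 ≡ 2468^2 = 6091024 ≡ 3125
1862^64 ≡ 3125^2 = 9765625 ≡ 2144
1862^128 ≡ 2144^2 = 4596736 ≡ 528
1862^256 ≡ 528^2 = 278784 ≡ 1904
1862^512 ≡ 1904^2 = 3625216 ≡ 1549
933 = 512 + 256 + 128 + 32 + 4 + 1, so 1862^933 ≡ 1549·1904·528·3125·2542·1862 ≡ 1027 (mod 3461)
1226·1027 = 1259102 ≡ 2759 (mod 3461)
1038 ≠ 2759; the check fails.

reject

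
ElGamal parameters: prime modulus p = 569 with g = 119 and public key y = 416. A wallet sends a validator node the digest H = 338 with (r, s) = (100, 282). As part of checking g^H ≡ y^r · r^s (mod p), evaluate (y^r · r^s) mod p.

416^100 mod 569 = 400
100^282 mod 569 = 482
y^r · r^s ≡ 400·482 = 192800 ≡ 478 (mod 569)

478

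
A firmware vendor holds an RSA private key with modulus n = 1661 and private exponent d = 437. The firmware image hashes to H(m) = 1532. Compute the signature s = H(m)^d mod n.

438

(H(m))^2 ≡ 1532^2 = 2347024 ≡ 31
(H(m))^4 ≡ 31^2 = 961
(H(m))^8 ≡ 961^2 = 923521 ≡ 5
(H(m))^16 ≡ 5^2 = 25
(H(m))^32 ≡ 25^2 = 625
(H(m))^64 ≡ 625^2 = 390625 ≡ 290
(H(m))^128 ≡ 290^2 = 84100 ≡ 1050
(H(m))^256 ≡ 1050^2 = 1102500 ≡ 1257
437 = 256 + 128 + 32 + 16 + 4 + 1, so (H(m))^437 ≡ 1257·1050·625·25·961·1532 ≡ 438 (mod 1661)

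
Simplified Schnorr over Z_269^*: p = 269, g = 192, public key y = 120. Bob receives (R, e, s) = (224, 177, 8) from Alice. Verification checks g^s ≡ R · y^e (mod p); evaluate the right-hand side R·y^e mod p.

115

120^2 = 14400 ≡ 143
120^4 ≡ 143^2 = 20449 ≡ 5
120^8 ≡ 5^2 = 25
120^16 ≡ 25^2 = 625 ≡ 87
120^32 ≡ 87^2 = 7569 ≡ 37
120^64 ≡ 37^2 = 1369 ≡ 24
120^128 ≡ 24^2 = 576 ≡ 38
177 = 128 + 32 + 16 + 1, so 120^177 ≡ 38·37·87·120 ≡ 117 (mod 269)
R · y^e ≡ 224·117 = 26208 ≡ 115 (mod 269)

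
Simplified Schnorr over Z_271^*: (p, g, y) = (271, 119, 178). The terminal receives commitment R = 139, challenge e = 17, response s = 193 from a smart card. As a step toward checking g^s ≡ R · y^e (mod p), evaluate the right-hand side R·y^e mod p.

Squares mod 271: 178^1≡178, 178^2≡248, 178^4≡258, 178^8≡169, 178^16≡106
17 = 16 + 1, so 178^17 ≡ 106·178 ≡ 169 (mod 271)
R · y^e ≡ 139·169 = 23491 ≡ 185 (mod 271)

185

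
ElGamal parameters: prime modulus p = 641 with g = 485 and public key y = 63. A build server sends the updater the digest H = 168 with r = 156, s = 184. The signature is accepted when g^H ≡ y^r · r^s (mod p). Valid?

no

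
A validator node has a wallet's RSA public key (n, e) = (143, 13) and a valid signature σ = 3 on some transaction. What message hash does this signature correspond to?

σ^13 mod 143 = 16

16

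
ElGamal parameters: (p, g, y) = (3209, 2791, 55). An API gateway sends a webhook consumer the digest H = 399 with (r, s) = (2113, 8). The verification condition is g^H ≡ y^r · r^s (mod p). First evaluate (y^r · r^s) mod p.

55^2 = 3025
55^4 ≡ 3025^2 = 9150625 ≡ 1766
55^8 ≡ 1766^2 = 3118756 ≡ 2817
55^16 ≡ 2817^2 = 7935489 ≡ 2841
55^32 ≡ 2841^2 = 8071281 ≡ 646
55^64 ≡ 646^2 = 417316 ≡ 146
55^128 ≡ 146^2 = 21316 ≡ 2062
55^256 ≡ 2062^2 = 4251844 ≡ 3128
55^512 ≡ 3128^2 = 9784384 ≡ 143
55^1024 ≡ 143^2 = 20449 ≡ 1195
55^2048 ≡ 1195^2 = 1428025 ≡ 20
2113 = 2048 + 64 + 1, so 55^2113 ≡ 20·146·55 ≡ 150 (mod 3209)
2113^2 = 4464769 ≡ 1050
2113^4 ≡ 1050^2 = 1102500 ≡ 1813
2113^8 ≡ 1813^2 = 3286969 ≡ 953
y^r · r^s ≡ 150·953 = 142950 ≡ 1754 (mod 3209)

1754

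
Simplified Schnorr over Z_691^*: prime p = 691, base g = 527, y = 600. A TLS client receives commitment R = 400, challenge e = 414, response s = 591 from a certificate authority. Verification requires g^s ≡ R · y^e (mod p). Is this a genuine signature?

forged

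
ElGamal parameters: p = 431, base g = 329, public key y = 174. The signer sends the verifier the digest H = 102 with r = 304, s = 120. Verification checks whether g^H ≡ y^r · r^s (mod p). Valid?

yes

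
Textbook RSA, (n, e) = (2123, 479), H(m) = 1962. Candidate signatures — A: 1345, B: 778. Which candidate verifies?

A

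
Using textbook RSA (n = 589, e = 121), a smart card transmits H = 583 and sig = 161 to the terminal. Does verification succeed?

fails

Squares mod 589: sig^1≡161, sig^2≡5, sig^4≡25, sig^8≡36, sig^16≡118, sig^32≡377, sig^64≡180
121 = 64 + 32 + 16 + 8 + 1, so sig^121 ≡ 180·377·118·36·161 ≡ 6 (mod 589)
The recovered value 6 does not match the digest 583.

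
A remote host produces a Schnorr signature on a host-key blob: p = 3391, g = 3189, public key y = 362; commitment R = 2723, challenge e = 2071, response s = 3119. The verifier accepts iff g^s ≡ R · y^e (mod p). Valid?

yes

g^s mod p:
Squares mod 3391: 3189^1≡3189, 3189^2≡112, 3189^4≡2371, 3189^8≡2754, 3189^16≡2240, 3189^32≡2311, 3189^64≡3287, 3189^128≡643, 3189^256≡3138, 3189^512≡2971, 3189^1024≡68, 3189^2048≡1233
3119 = 2048 + 1024 + 32 + 8 + 4 + 2 + 1, so 3189^3119 ≡ 1233·68·2311·2754·2371·112·3189 ≡ 738 (mod 3391)
R · y^e mod p:
Squares mod 3391: 362^1≡362, 362^2≡2186, 362^4≡677, 362^8≡544, 362^16≡919, 362^32≡202, 362^64≡112, 362^128≡2371, 362^256≡2754, 362^512≡2240, 362^1024≡2311, 362^2048≡3287
2071 = 2048 + 16 + 4 + 2 + 1, so 362^2071 ≡ 3287·919·677·2186·362 ≡ 2466 (mod 3391)
2723·2466 = 6714918 ≡ 738 (mod 3391)
738 ≡ 738 (mod 3391); signature holds.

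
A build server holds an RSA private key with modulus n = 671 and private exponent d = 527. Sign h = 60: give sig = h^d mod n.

Squares mod 671: h^1≡60, h^2≡245, h^4≡306, h^8≡367, h^16≡489, h^32≡245, h^64≡306, h^128≡367, h^256≡489, h^512≡245
527 = 512 + 8 + 4 + 2 + 1, so h^527 ≡ 245·367·306·245·60 ≡ 487 (mod 671)

487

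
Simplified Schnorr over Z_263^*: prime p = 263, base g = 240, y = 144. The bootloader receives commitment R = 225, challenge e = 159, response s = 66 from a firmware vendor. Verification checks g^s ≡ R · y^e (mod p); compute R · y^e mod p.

Squares mod 263: 144^1≡144, 144^2≡222, 144^4≡103, 144^8≡89, 144^16≡31, 144^32≡172, 144^64≡128, 144^128≡78
159 = 128 + 16 + 8 + 4 + 2 + 1, so 144^159 ≡ 78·31·89·103·222·144 ≡ 137 (mod 263)
R · y^e ≡ 225·137 = 30825 ≡ 54 (mod 263)

54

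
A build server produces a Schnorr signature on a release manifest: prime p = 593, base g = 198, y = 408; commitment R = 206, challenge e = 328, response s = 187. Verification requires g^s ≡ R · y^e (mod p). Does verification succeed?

g^s mod p:
198^2 = 39204 ≡ 66
198^4 ≡ 66^2 = 4356 ≡ 205
198^8 ≡ 205^2 = 42025 ≡ 515
198^16 ≡ 515^2 = 265225 ≡ 154
198^32 ≡ 154^2 = 23716 ≡ 589
198^64 ≡ 589^2 = 346921 ≡ 16
198^128 ≡ 16^2 = 256
187 = 128 + 32 + 16 + 8 + 2 + 1, so 198^187 ≡ 256·589·154·515·66·198 ≡ 274 (mod 593)
R · y^e mod p:
408^2 = 166464 ≡ 424
408^4 ≡ 424^2 = 179776 ≡ 97
408^8 ≡ 97^2 = 9409 ≡ 514
408^16 ≡ 514^2 = 264196 ≡ 311
408^32 ≡ 311^2 = 96721 ≡ 62
408^64 ≡ 62^2 = 3844 ≡ 286
408^128 ≡ 286^2 = 81796 ≡ 555
408^256 ≡ 555^2 = 308025 ≡ 258
328 = 256 + 64 + 8, so 408^328 ≡ 258·286·514 ≡ 531 (mod 593)
206·531 = 109386 ≡ 274 (mod 593)
274 ≡ 274 (mod 593); signature holds.

passes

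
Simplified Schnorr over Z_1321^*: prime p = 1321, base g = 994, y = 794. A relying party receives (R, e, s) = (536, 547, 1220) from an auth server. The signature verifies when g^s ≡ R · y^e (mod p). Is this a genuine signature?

genuine

g^s mod p:
Squares mod 1321: 994^1≡994, 994^2≡1249, 994^4≡1221, 994^8≡753, 994^16≡300, 994^32≡172, 994^64≡522, 994^128≡358, 994^256≡27, 994^512≡729, 994^1024≡399
1220 = 1024 + 128 + 64 + 4, so 994^1220 ≡ 399·358·522·1221 ≡ 396 (mod 1321)
R · y^e mod p:
Squares mod 1321: 794^1≡794, 794^2≡319, 794^4≡44, 794^8≡615, 794^16≡419, 794^32≡1189, 794^64≡251, 794^128≡914, 794^256≡524, 794^512≡1129
547 = 512 + 32 + 2 + 1, so 794^547 ≡ 1129·1189·319·794 ≡ 1095 (mod 1321)
536·1095 = 586920 ≡ 396 (mod 1321)
396 ≡ 396 (mod 1321); signature holds.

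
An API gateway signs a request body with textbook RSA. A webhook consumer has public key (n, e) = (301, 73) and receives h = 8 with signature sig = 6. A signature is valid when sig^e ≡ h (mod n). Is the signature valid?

invalid

sig^2 ≡ 6^2 = 36
sig^4 ≡ 36^2 = 1296 ≡ 92
sig^8 ≡ 92^2 = 8464 ≡ 36
sig^16 ≡ 36^2 = 1296 ≡ 92
sig^32 ≡ 92^2 = 8464 ≡ 36
sig^64 ≡ 36^2 = 1296 ≡ 92
73 = 64 + 8 + 1, so sig^73 ≡ 92·36·6 ≡ 6 (mod 301)
sig^73 mod 301 = 6, but h = 8.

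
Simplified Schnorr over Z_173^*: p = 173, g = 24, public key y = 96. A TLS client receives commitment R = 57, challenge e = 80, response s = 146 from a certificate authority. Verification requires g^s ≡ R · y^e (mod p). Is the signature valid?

g^s mod p:
24^2 = 576 ≡ 57
24^4 ≡ 57^2 = 3249 ≡ 135
24^8 ≡ 135^2 = 18225 ≡ 60
24^16 ≡ 60^2 = 3600 ≡ 140
24^32 ≡ 140^2 = 19600 ≡ 51
24^64 ≡ 51^2 = 2601 ≡ 6
24^128 ≡ 6^2 = 36
146 = 128 + 16 + 2, so 24^146 ≡ 36·140·57 ≡ 100 (mod 173)
R · y^e mod p:
96^2 = 9216 ≡ 47
96^4 ≡ 47^2 = 2209 ≡ 133
96^8 ≡ 133^2 = 17689 ≡ 43
96^16 ≡ 43^2 = 1849 ≡ 119
96^32 ≡ 119^2 = 14161 ≡ 148
96^64 ≡ 148^2 = 21904 ≡ 106
80 = 64 + 16, so 96^80 ≡ 106·119 ≡ 158 (mod 173)
57·158 = 9006 ≡ 10 (mod 173)
100 ≠ 10; the check fails.

invalid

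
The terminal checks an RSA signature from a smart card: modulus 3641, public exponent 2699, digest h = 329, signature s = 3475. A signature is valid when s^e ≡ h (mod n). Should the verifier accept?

s^2 ≡ 3475^2 = 12075625 ≡ 2069
s^4 ≡ 2069^2 = 4280761 ≡ 2586
s^8 ≡ 2586^2 = 6687396 ≡ 2520
s^16 ≡ 2520^2 = 6350400 ≡ 496
s^32 ≡ 496^2 = 246016 ≡ 2069
s^64 ≡ 2069^2 = 4280761 ≡ 2586
s^128 ≡ 2586^2 = 6687396 ≡ 2520
s^256 ≡ 2520^2 = 6350400 ≡ 496
s^512 ≡ 496^2 = 246016 ≡ 2069
s^1024 ≡ 2069^2 = 4280761 ≡ 2586
s^2048 ≡ 2586^2 = 6687396 ≡ 2520
2699 = 2048 + 512 + 128 + 8 + 2 + 1, so s^2699 ≡ 2520·2069·2520·2520·2069·3475 ≡ 329 (mod 3641)
Since 329 equals the digest 329, verification succeeds.

accept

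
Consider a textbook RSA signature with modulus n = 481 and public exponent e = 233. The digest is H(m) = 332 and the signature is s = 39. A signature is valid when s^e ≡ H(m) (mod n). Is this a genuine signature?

forged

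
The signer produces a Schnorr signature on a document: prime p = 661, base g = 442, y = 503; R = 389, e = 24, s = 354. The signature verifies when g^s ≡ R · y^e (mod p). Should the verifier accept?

g^s mod p:
442^2 = 195364 ≡ 369
442^4 ≡ 369^2 = 136161 ≡ 656
442^8 ≡ 656^2 = 430336 ≡ 25
442^16 ≡ 25^2 = 625
442^32 ≡ 625^2 = 390625 ≡ 635
442^64 ≡ 635^2 = 403225 ≡ 15
442^128 ≡ 15^2 = 225
442^256 ≡ 225^2 = 50625 ≡ 389
354 = 256 + 64 + 32 + 2, so 442^354 ≡ 389·15·635·369 ≡ 422 (mod 661)
R · y^e mod p:
503^2 = 253009 ≡ 507
503^4 ≡ 507^2 = 257049 ≡ 581
503^8 ≡ 581^2 = 337561 ≡ 451
503^16 ≡ 451^2 = 203401 ≡ 474
24 = 16 + 8, so 503^24 ≡ 474·451 ≡ 271 (mod 661)
389·271 = 105419 ≡ 320 (mod 661)
422 ≠ 320; the check fails.

reject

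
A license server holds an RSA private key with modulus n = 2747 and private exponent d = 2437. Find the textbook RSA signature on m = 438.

m^2 ≡ 438^2 = 191844 ≡ 2301
m^4 ≡ 2301^2 = 5294601 ≡ 1132
m^8 ≡ 1132^2 = 1281424 ≡ 1322
m^16 ≡ 1322^2 = 1747684 ≡ 592
m^32 ≡ 592^2 = 350464 ≡ 1595
m^64 ≡ 1595^2 = 2544025 ≡ 303
m^128 ≡ 303^2 = 91809 ≡ 1158
m^256 ≡ 1158^2 = 1340964 ≡ 428
m^512 ≡ 428^2 = 183184 ≡ 1882
m^1024 ≡ 1882^2 = 3541924 ≡ 1041
m^2048 ≡ 1041^2 = 1083681 ≡ 1363
2437 = 2048 + 256 + 128 + 4 + 1, so m^2437 ≡ 1363·428·1158·1132·438 ≡ 2366 (mod 2747)

2366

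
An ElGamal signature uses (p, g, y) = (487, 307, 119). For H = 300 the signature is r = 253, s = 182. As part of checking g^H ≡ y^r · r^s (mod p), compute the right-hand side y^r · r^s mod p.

447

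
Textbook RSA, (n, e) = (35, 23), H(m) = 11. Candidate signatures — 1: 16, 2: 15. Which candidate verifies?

1

Candidate 1: 16^2 = 256 ≡ 11; 16^4 ≡ 11^2 = 121 ≡ 16; 16^8 ≡ 16^2 = 256 ≡ 11; 16^16 ≡ 11^2 = 121 ≡ 16; 23 = 16 + 4 + 2 + 1, so 16^23 ≡ 16·16·11·16 ≡ 11 (mod 35)
  → matches H(m) = 11
Candidate 2: 15^2 = 225 ≡ 15; 15^4 ≡ 15^2 = 225 ≡ 15; 15^8 ≡ 15^2 = 225 ≡ 15; 15^16 ≡ 15^2 = 225 ≡ 15; 23 = 16 + 4 + 2 + 1, so 15^23 ≡ 15·15·15·15 ≡ 15 (mod 35)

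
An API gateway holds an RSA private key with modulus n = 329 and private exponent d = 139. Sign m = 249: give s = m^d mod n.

m^2 ≡ 249^2 = 62001 ≡ 149
m^4 ≡ 149^2 = 22201 ≡ 158
m^8 ≡ 158^2 = 24964 ≡ 289
m^16 ≡ 289^2 = 83521 ≡ 284
m^32 ≡ 284^2 = 80656 ≡ 51
m^64 ≡ 51^2 = 2601 ≡ 298
m^128 ≡ 298^2 = 88804 ≡ 303
139 = 128 + 8 + 2 + 1, so m^139 ≡ 303·289·149·249 ≡ 249 (mod 329)

249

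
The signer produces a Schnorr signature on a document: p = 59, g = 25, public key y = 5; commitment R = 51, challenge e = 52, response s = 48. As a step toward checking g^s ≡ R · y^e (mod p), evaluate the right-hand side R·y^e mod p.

5^2 = 25
5^4 ≡ 25^2 = 625 ≡ 35
5^8 ≡ 35^2 = 1225 ≡ 45
5^16 ≡ 45^2 = 2025 ≡ 19
5^32 ≡ 19^2 = 361 ≡ 7
52 = 32 + 16 + 4, so 5^52 ≡ 7·19·35 ≡ 53 (mod 59)
R · y^e ≡ 51·53 = 2703 ≡ 48 (mod 59)

48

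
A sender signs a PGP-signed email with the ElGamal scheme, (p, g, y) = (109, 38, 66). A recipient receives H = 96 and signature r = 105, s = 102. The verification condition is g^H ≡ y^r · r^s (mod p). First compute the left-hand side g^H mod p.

63

38^2 = 1444 ≡ 27
38^4 ≡ 27^2 = 729 ≡ 75
38^8 ≡ 75^2 = 5625 ≡ 66
38^16 ≡ 66^2 = 4356 ≡ 105
38^32 ≡ 105^2 = 11025 ≡ 16
38^64 ≡ 16^2 = 256 ≡ 38
96 = 64 + 32, so 38^96 ≡ 38·16 ≡ 63 (mod 109)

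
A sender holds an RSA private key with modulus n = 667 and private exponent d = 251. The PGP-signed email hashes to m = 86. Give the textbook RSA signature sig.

260

m^2 ≡ 86^2 = 7396 ≡ 59
m^4 ≡ 59^2 = 3481 ≡ 146
m^8 ≡ 146^2 = 21316 ≡ 639
m^16 ≡ 639^2 = 408321 ≡ 117
m^32 ≡ 117^2 = 13689 ≡ 349
m^64 ≡ 349^2 = 121801 ≡ 407
m^128 ≡ 407^2 = 165649 ≡ 233
251 = 128 + 64 + 32 + 16 + 8 + 2 + 1, so m^251 ≡ 233·407·349·117·639·59·86 ≡ 260 (mod 667)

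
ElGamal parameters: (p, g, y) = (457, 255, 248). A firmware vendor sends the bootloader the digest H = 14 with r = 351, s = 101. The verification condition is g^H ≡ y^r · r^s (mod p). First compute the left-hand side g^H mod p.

233

255^2 = 65025 ≡ 131
255^4 ≡ 131^2 = 17161 ≡ 252
255^8 ≡ 252^2 = 63504 ≡ 438
14 = 8 + 4 + 2, so 255^14 ≡ 438·252·131 ≡ 233 (mod 457)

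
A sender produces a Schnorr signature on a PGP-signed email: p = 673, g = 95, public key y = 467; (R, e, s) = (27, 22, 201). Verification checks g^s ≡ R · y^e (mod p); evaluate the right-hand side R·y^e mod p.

467^2 = 218089 ≡ 37
467^4 ≡ 37^2 = 1369 ≡ 23
467^8 ≡ 23^2 = 529
467^16 ≡ 529^2 = 279841 ≡ 546
22 = 16 + 4 + 2, so 467^22 ≡ 546·23·37 ≡ 276 (mod 673)
R · y^e ≡ 27·276 = 7452 ≡ 49 (mod 673)

49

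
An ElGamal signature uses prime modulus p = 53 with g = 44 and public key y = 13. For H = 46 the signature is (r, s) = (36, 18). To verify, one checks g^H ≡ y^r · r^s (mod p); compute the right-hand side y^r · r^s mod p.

13^36 mod 53 = 42
36^18 mod 53 = 13
y^r · r^s ≡ 42·13 = 546 ≡ 16 (mod 53)

16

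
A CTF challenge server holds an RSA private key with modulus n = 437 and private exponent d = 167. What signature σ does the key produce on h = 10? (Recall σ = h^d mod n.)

383

h^167 mod 437 = 383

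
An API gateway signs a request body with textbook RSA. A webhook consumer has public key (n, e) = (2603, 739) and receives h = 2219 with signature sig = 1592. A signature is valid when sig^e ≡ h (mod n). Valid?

yes

sig^2 ≡ 1592^2 = 2534464 ≡ 1745
sig^4 ≡ 1745^2 = 3045025 ≡ 2118
sig^8 ≡ 2118^2 = 4485924 ≡ 955
sig^16 ≡ 955^2 = 912025 ≡ 975
sig^32 ≡ 975^2 = 950625 ≡ 530
sig^64 ≡ 530^2 = 280900 ≡ 2379
sig^128 ≡ 2379^2 = 5659641 ≡ 719
sig^256 ≡ 719^2 = 516961 ≡ 1567
sig^512 ≡ 1567^2 = 2455489 ≡ 860
739 = 512 + 128 + 64 + 32 + 2 + 1, so sig^739 ≡ 860·719·2379·530·1745·1592 ≡ 2219 (mod 2603)
sig^739 mod 2603 = 2219 matches h.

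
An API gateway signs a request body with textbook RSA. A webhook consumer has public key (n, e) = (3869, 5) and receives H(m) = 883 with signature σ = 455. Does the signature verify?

verifies

Squares mod 3869: σ^1≡455, σ^2≡1968, σ^4≡155
5 = 4 + 1, so σ^5 ≡ 155·455 ≡ 883 (mod 3869)
883 = H(m), so the signature checks out.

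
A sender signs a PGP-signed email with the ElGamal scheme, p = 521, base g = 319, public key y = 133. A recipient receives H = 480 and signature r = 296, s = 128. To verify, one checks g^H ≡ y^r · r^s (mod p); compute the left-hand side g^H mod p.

302

Squares mod 521: 319^1≡319, 319^2≡166, 319^4≡464, 319^8≡123, 319^16≡20, 319^32≡400, 319^64≡53, 319^128≡204, 319^256≡457
480 = 256 + 128 + 64 + 32, so 319^480 ≡ 457·204·53·400 ≡ 302 (mod 521)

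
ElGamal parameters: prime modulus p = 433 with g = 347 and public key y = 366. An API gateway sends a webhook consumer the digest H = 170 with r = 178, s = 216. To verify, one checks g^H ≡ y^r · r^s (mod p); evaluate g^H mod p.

347^2 = 120409 ≡ 35
347^4 ≡ 35^2 = 1225 ≡ 359
347^8 ≡ 359^2 = 128881 ≡ 280
347^16 ≡ 280^2 = 78400 ≡ 27
347^32 ≡ 27^2 = 729 ≡ 296
347^64 ≡ 296^2 = 87616 ≡ 150
347^128 ≡ 150^2 = 22500 ≡ 417
170 = 128 + 32 + 8 + 2, so 347^170 ≡ 417·296·280·35 ≡ 37 (mod 433)

37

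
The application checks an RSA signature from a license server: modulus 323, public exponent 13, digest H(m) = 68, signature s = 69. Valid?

no

s^2 ≡ 69^2 = 4761 ≡ 239
s^4 ≡ 239^2 = 57121 ≡ 273
s^8 ≡ 273^2 = 74529 ≡ 239
13 = 8 + 4 + 1, so s^13 ≡ 239·273·69 ≡ 69 (mod 323)
s^13 mod 323 = 69, but H(m) = 68.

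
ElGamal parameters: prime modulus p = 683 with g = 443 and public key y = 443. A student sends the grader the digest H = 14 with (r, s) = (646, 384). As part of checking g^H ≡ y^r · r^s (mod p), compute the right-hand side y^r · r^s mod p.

391

443^2 = 196249 ≡ 228
443^4 ≡ 228^2 = 51984 ≡ 76
443^8 ≡ 76^2 = 5776 ≡ 312
443^16 ≡ 312^2 = 97344 ≡ 358
443^32 ≡ 358^2 = 128164 ≡ 443
443^64 ≡ 443^2 = 196249 ≡ 228
443^128 ≡ 228^2 = 51984 ≡ 76
443^256 ≡ 76^2 = 5776 ≡ 312
443^512 ≡ 312^2 = 97344 ≡ 358
646 = 512 + 128 + 4 + 2, so 443^646 ≡ 358·76·76·228 ≡ 350 (mod 683)
646^2 = 417316 ≡ 3
646^4 ≡ 3^2 = 9
646^8 ≡ 9^2 = 81
646^16 ≡ 81^2 = 6561 ≡ 414
646^32 ≡ 414^2 = 171396 ≡ 646
646^64 ≡ 646^2 = 417316 ≡ 3
646^128 ≡ 3^2 = 9
646^256 ≡ 9^2 = 81
384 = 256 + 128, so 646^384 ≡ 81·9 ≡ 46 (mod 683)
y^r · r^s ≡ 350·46 = 16100 ≡ 391 (mod 683)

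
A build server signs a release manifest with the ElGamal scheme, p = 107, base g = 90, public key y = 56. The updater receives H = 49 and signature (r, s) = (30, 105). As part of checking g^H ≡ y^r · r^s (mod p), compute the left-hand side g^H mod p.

100

Squares mod 107: 90^1≡90, 90^2≡75, 90^4≡61, 90^8≡83, 90^16≡41, 90^32≡76
49 = 32 + 16 + 1, so 90^49 ≡ 76·41·90 ≡ 100 (mod 107)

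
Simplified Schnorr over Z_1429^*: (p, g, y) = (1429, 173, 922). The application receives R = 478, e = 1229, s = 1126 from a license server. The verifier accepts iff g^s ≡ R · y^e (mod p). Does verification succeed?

passes

g^s mod p:
Squares mod 1429: 173^1≡173, 173^2≡1349, 173^4≡684, 173^8≡573, 173^16≡1088, 173^32≡532, 173^64≡82, 173^128≡1008, 173^256≡45, 173^512≡596, 173^1024≡824
1126 = 1024 + 64 + 32 + 4 + 2, so 173^1126 ≡ 824·82·532·684·1349 ≡ 445 (mod 1429)
R · y^e mod p:
Squares mod 1429: 922^1≡922, 922^2≡1258, 922^4≡661, 922^8≡1076, 922^16≡286, 922^32≡343, 922^64≡471, 922^128≡346, 922^256≡1109, 922^512≡941, 922^1024≡930
1229 = 1024 + 128 + 64 + 8 + 4 + 1, so 922^1229 ≡ 930·346·471·1076·661·922 ≡ 267 (mod 1429)
478·267 = 127626 ≡ 445 (mod 1429)
445 ≡ 445 (mod 1429); signature holds.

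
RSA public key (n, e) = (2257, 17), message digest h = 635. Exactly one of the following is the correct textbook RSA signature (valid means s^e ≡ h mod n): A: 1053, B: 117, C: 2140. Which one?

Candidate A: Squares mod 2257: 1053^1≡1053, 1053^2≡622, 1053^4≡937, 1053^8≡2253, 1053^16≡16; 17 = 16 + 1, so 1053^17 ≡ 16·1053 ≡ 1049 (mod 2257)
Candidate B: Squares mod 2257: 117^1≡117, 117^2≡147, 117^4≡1296, 117^8≡408, 117^16≡1703; 17 = 16 + 1, so 117^17 ≡ 1703·117 ≡ 635 (mod 2257)
  → matches h = 635
Candidate C: Squares mod 2257: 2140^1≡2140, 2140^2≡147, 2140^4≡1296, 2140^8≡408, 2140^16≡1703; 17 = 16 + 1, so 2140^17 ≡ 1703·2140 ≡ 1622 (mod 2257)

B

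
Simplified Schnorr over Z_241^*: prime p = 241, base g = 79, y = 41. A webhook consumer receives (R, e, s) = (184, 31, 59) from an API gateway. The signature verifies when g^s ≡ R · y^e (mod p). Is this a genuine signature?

forged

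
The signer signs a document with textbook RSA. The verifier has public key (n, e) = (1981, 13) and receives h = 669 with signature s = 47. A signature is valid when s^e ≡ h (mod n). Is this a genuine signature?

forged

s^2 ≡ 47^2 = 2209 ≡ 228
s^4 ≡ 228^2 = 51984 ≡ 478
s^8 ≡ 478^2 = 228484 ≡ 669
13 = 8 + 4 + 1, so s^13 ≡ 669·478·47 ≡ 1888 (mod 1981)
The recovered value 1888 does not match the digest 669.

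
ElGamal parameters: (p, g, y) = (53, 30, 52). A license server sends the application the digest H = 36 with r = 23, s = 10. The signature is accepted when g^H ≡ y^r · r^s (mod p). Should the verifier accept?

Left side g^H mod p:
30^2 = 900 ≡ 52
30^4 ≡ 52^2 = 2704 ≡ 1
30^8 ≡ 1^2 = 1
30^16 ≡ 1^2 = 1
30^32 ≡ 1^2 = 1
36 = 32 + 4, so 30^36 ≡ 1·1 ≡ 1 (mod 53)
Right side y^r · r^s mod p:
52^2 = 2704 ≡ 1
52^4 ≡ 1^2 = 1
52^8 ≡ 1^2 = 1
52^16 ≡ 1^2 = 1
23 = 16 + 4 + 2 + 1, so 52^23 ≡ 1·1·1·52 ≡ 52 (mod 53)
23^2 = 529 ≡ 52
23^4 ≡ 52^2 = 2704 ≡ 1
23^8 ≡ 1^2 = 1
10 = 8 + 2, so 23^10 ≡ 1·52 ≡ 52 (mod 53)
52·52 = 2704 ≡ 1 (mod 53)
1 ≡ 1 (mod 53), so the signature is genuine.

accept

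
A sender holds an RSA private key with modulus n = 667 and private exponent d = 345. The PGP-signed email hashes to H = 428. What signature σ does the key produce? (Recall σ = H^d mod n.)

270

H^2 ≡ 428^2 = 183184 ≡ 426
H^4 ≡ 426^2 = 181476 ≡ 52
H^8 ≡ 52^2 = 2704 ≡ 36
H^16 ≡ 36^2 = 1296 ≡ 629
H^32 ≡ 629^2 = 395641 ≡ 110
H^64 ≡ 110^2 = 12100 ≡ 94
H^128 ≡ 94^2 = 8836 ≡ 165
H^256 ≡ 165^2 = 27225 ≡ 545
345 = 256 + 64 + 16 + 8 + 1, so H^345 ≡ 545·94·629·36·428 ≡ 270 (mod 667)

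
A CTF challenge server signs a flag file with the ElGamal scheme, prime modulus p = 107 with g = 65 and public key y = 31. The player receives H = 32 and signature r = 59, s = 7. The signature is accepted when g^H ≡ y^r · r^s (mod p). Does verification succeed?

Left side g^H mod p:
65^2 = 4225 ≡ 52
65^4 ≡ 52^2 = 2704 ≡ 29
65^8 ≡ 29^2 = 841 ≡ 92
65^16 ≡ 92^2 = 8464 ≡ 11
65^32 ≡ 11^2 = 121 ≡ 14
Right side y^r · r^s mod p:
31^2 = 961 ≡ 105
31^4 ≡ 105^2 = 11025 ≡ 4
31^8 ≡ 4^2 = 16
31^16 ≡ 16^2 = 256 ≡ 42
31^32 ≡ 42^2 = 1764 ≡ 52
59 = 32 + 16 + 8 + 2 + 1, so 31^59 ≡ 52·42·16·105·31 ≡ 8 (mod 107)
59^2 = 3481 ≡ 57
59^4 ≡ 57^2 = 3249 ≡ 39
7 = 4 + 2 + 1, so 59^7 ≡ 39·57·59 ≡ 82 (mod 107)
8·82 = 656 ≡ 14 (mod 107)
14 ≡ 14 (mod 107), so the signature is genuine.

passes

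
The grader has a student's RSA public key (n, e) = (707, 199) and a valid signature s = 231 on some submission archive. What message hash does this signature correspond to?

s^2 ≡ 231^2 = 53361 ≡ 336
s^4 ≡ 336^2 = 112896 ≡ 483
s^8 ≡ 483^2 = 233289 ≡ 686
s^16 ≡ 686^2 = 470596 ≡ 441
s^32 ≡ 441^2 = 194481 ≡ 56
s^64 ≡ 56^2 = 3136 ≡ 308
s^128 ≡ 308^2 = 94864 ≡ 126
199 = 128 + 64 + 4 + 2 + 1, so s^199 ≡ 126·308·483·336·231 ≡ 7 (mod 707)

7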